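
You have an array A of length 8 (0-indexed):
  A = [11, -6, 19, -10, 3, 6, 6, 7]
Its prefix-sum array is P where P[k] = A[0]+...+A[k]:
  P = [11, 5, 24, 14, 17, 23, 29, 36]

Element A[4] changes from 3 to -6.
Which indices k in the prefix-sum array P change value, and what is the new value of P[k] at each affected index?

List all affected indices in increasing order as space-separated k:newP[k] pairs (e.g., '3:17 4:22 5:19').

Answer: 4:8 5:14 6:20 7:27

Derivation:
P[k] = A[0] + ... + A[k]
P[k] includes A[4] iff k >= 4
Affected indices: 4, 5, ..., 7; delta = -9
  P[4]: 17 + -9 = 8
  P[5]: 23 + -9 = 14
  P[6]: 29 + -9 = 20
  P[7]: 36 + -9 = 27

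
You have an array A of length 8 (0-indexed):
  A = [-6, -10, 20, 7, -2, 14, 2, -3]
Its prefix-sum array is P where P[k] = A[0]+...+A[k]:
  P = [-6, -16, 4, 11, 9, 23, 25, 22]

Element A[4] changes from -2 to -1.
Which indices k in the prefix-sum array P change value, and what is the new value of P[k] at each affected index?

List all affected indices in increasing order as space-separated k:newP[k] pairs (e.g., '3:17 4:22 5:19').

Answer: 4:10 5:24 6:26 7:23

Derivation:
P[k] = A[0] + ... + A[k]
P[k] includes A[4] iff k >= 4
Affected indices: 4, 5, ..., 7; delta = 1
  P[4]: 9 + 1 = 10
  P[5]: 23 + 1 = 24
  P[6]: 25 + 1 = 26
  P[7]: 22 + 1 = 23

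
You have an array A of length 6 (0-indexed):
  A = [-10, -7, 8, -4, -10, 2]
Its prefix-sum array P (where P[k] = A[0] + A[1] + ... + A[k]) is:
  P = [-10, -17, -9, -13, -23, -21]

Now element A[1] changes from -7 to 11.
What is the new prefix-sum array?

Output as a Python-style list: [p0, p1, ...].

Change: A[1] -7 -> 11, delta = 18
P[k] for k < 1: unchanged (A[1] not included)
P[k] for k >= 1: shift by delta = 18
  P[0] = -10 + 0 = -10
  P[1] = -17 + 18 = 1
  P[2] = -9 + 18 = 9
  P[3] = -13 + 18 = 5
  P[4] = -23 + 18 = -5
  P[5] = -21 + 18 = -3

Answer: [-10, 1, 9, 5, -5, -3]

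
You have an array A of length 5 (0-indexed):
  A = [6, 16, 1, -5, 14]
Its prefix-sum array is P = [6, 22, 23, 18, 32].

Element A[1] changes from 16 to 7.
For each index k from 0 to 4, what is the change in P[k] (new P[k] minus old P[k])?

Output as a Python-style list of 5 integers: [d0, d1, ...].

Element change: A[1] 16 -> 7, delta = -9
For k < 1: P[k] unchanged, delta_P[k] = 0
For k >= 1: P[k] shifts by exactly -9
Delta array: [0, -9, -9, -9, -9]

Answer: [0, -9, -9, -9, -9]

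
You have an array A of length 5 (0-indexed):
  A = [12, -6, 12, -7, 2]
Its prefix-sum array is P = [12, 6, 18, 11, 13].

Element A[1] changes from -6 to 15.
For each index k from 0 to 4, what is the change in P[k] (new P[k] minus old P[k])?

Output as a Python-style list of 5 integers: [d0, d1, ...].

Answer: [0, 21, 21, 21, 21]

Derivation:
Element change: A[1] -6 -> 15, delta = 21
For k < 1: P[k] unchanged, delta_P[k] = 0
For k >= 1: P[k] shifts by exactly 21
Delta array: [0, 21, 21, 21, 21]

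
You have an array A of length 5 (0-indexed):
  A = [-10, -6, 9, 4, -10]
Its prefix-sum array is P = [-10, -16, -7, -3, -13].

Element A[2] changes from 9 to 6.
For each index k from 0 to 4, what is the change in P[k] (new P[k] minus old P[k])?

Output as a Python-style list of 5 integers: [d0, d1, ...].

Element change: A[2] 9 -> 6, delta = -3
For k < 2: P[k] unchanged, delta_P[k] = 0
For k >= 2: P[k] shifts by exactly -3
Delta array: [0, 0, -3, -3, -3]

Answer: [0, 0, -3, -3, -3]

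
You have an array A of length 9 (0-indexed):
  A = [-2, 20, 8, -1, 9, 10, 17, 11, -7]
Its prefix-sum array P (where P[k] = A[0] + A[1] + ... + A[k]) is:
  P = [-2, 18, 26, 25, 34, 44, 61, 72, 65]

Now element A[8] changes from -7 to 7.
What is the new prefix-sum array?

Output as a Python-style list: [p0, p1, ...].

Answer: [-2, 18, 26, 25, 34, 44, 61, 72, 79]

Derivation:
Change: A[8] -7 -> 7, delta = 14
P[k] for k < 8: unchanged (A[8] not included)
P[k] for k >= 8: shift by delta = 14
  P[0] = -2 + 0 = -2
  P[1] = 18 + 0 = 18
  P[2] = 26 + 0 = 26
  P[3] = 25 + 0 = 25
  P[4] = 34 + 0 = 34
  P[5] = 44 + 0 = 44
  P[6] = 61 + 0 = 61
  P[7] = 72 + 0 = 72
  P[8] = 65 + 14 = 79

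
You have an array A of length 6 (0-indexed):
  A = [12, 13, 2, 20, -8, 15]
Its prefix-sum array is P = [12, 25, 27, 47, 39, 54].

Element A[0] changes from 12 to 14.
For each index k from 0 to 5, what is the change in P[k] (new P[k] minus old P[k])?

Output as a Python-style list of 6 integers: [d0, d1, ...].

Answer: [2, 2, 2, 2, 2, 2]

Derivation:
Element change: A[0] 12 -> 14, delta = 2
For k < 0: P[k] unchanged, delta_P[k] = 0
For k >= 0: P[k] shifts by exactly 2
Delta array: [2, 2, 2, 2, 2, 2]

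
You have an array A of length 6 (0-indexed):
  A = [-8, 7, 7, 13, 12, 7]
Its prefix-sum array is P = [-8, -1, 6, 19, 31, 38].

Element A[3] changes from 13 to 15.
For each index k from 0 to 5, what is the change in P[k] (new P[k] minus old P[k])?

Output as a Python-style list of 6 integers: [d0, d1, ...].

Element change: A[3] 13 -> 15, delta = 2
For k < 3: P[k] unchanged, delta_P[k] = 0
For k >= 3: P[k] shifts by exactly 2
Delta array: [0, 0, 0, 2, 2, 2]

Answer: [0, 0, 0, 2, 2, 2]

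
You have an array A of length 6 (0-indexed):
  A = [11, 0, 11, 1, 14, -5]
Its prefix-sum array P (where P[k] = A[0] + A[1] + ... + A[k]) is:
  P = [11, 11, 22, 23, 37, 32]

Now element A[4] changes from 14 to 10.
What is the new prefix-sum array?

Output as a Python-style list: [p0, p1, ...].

Change: A[4] 14 -> 10, delta = -4
P[k] for k < 4: unchanged (A[4] not included)
P[k] for k >= 4: shift by delta = -4
  P[0] = 11 + 0 = 11
  P[1] = 11 + 0 = 11
  P[2] = 22 + 0 = 22
  P[3] = 23 + 0 = 23
  P[4] = 37 + -4 = 33
  P[5] = 32 + -4 = 28

Answer: [11, 11, 22, 23, 33, 28]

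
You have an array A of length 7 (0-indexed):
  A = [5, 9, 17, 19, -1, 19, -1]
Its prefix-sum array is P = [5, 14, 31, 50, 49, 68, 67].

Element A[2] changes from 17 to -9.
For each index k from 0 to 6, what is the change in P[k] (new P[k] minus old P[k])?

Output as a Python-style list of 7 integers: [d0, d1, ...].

Answer: [0, 0, -26, -26, -26, -26, -26]

Derivation:
Element change: A[2] 17 -> -9, delta = -26
For k < 2: P[k] unchanged, delta_P[k] = 0
For k >= 2: P[k] shifts by exactly -26
Delta array: [0, 0, -26, -26, -26, -26, -26]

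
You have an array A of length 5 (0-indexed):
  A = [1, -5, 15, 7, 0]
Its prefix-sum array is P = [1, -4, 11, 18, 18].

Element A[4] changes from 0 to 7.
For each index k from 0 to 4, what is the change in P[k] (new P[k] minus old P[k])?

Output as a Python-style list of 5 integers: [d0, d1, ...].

Element change: A[4] 0 -> 7, delta = 7
For k < 4: P[k] unchanged, delta_P[k] = 0
For k >= 4: P[k] shifts by exactly 7
Delta array: [0, 0, 0, 0, 7]

Answer: [0, 0, 0, 0, 7]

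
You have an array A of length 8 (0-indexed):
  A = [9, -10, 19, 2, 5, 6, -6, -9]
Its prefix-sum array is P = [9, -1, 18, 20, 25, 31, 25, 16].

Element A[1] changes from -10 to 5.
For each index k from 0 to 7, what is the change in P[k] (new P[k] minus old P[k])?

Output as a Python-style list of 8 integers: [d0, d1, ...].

Answer: [0, 15, 15, 15, 15, 15, 15, 15]

Derivation:
Element change: A[1] -10 -> 5, delta = 15
For k < 1: P[k] unchanged, delta_P[k] = 0
For k >= 1: P[k] shifts by exactly 15
Delta array: [0, 15, 15, 15, 15, 15, 15, 15]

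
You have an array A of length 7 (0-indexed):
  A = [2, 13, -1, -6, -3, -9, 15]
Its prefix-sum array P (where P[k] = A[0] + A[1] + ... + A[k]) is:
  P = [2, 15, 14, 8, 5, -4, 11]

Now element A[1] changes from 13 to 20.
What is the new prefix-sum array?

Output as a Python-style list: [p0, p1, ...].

Answer: [2, 22, 21, 15, 12, 3, 18]

Derivation:
Change: A[1] 13 -> 20, delta = 7
P[k] for k < 1: unchanged (A[1] not included)
P[k] for k >= 1: shift by delta = 7
  P[0] = 2 + 0 = 2
  P[1] = 15 + 7 = 22
  P[2] = 14 + 7 = 21
  P[3] = 8 + 7 = 15
  P[4] = 5 + 7 = 12
  P[5] = -4 + 7 = 3
  P[6] = 11 + 7 = 18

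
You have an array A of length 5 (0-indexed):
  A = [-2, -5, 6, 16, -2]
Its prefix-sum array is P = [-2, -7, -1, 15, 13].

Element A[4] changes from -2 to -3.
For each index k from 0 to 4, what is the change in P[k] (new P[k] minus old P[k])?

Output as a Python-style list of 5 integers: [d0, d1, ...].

Element change: A[4] -2 -> -3, delta = -1
For k < 4: P[k] unchanged, delta_P[k] = 0
For k >= 4: P[k] shifts by exactly -1
Delta array: [0, 0, 0, 0, -1]

Answer: [0, 0, 0, 0, -1]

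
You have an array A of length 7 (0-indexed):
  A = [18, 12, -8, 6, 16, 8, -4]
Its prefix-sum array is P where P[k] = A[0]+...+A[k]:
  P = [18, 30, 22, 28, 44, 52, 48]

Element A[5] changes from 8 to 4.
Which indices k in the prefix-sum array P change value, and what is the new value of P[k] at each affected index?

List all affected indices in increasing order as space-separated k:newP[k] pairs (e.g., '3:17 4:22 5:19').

P[k] = A[0] + ... + A[k]
P[k] includes A[5] iff k >= 5
Affected indices: 5, 6, ..., 6; delta = -4
  P[5]: 52 + -4 = 48
  P[6]: 48 + -4 = 44

Answer: 5:48 6:44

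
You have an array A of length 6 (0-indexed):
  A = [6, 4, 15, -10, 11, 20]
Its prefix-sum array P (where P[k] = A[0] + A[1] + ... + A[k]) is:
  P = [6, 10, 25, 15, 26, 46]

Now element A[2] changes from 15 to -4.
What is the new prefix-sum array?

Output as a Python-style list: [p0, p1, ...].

Answer: [6, 10, 6, -4, 7, 27]

Derivation:
Change: A[2] 15 -> -4, delta = -19
P[k] for k < 2: unchanged (A[2] not included)
P[k] for k >= 2: shift by delta = -19
  P[0] = 6 + 0 = 6
  P[1] = 10 + 0 = 10
  P[2] = 25 + -19 = 6
  P[3] = 15 + -19 = -4
  P[4] = 26 + -19 = 7
  P[5] = 46 + -19 = 27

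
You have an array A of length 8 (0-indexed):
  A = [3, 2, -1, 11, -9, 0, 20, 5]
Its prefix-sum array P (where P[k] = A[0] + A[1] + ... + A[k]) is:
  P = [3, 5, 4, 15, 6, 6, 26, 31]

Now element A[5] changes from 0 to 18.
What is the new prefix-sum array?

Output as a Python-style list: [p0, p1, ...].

Answer: [3, 5, 4, 15, 6, 24, 44, 49]

Derivation:
Change: A[5] 0 -> 18, delta = 18
P[k] for k < 5: unchanged (A[5] not included)
P[k] for k >= 5: shift by delta = 18
  P[0] = 3 + 0 = 3
  P[1] = 5 + 0 = 5
  P[2] = 4 + 0 = 4
  P[3] = 15 + 0 = 15
  P[4] = 6 + 0 = 6
  P[5] = 6 + 18 = 24
  P[6] = 26 + 18 = 44
  P[7] = 31 + 18 = 49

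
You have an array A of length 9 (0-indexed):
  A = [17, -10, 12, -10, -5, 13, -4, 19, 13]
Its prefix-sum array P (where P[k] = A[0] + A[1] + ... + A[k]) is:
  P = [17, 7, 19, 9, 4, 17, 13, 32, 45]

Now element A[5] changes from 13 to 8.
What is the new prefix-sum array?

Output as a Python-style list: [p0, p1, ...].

Answer: [17, 7, 19, 9, 4, 12, 8, 27, 40]

Derivation:
Change: A[5] 13 -> 8, delta = -5
P[k] for k < 5: unchanged (A[5] not included)
P[k] for k >= 5: shift by delta = -5
  P[0] = 17 + 0 = 17
  P[1] = 7 + 0 = 7
  P[2] = 19 + 0 = 19
  P[3] = 9 + 0 = 9
  P[4] = 4 + 0 = 4
  P[5] = 17 + -5 = 12
  P[6] = 13 + -5 = 8
  P[7] = 32 + -5 = 27
  P[8] = 45 + -5 = 40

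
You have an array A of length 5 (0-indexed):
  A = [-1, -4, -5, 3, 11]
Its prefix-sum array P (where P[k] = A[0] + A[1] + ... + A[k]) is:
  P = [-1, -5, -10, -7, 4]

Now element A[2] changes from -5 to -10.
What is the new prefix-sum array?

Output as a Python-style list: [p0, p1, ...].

Answer: [-1, -5, -15, -12, -1]

Derivation:
Change: A[2] -5 -> -10, delta = -5
P[k] for k < 2: unchanged (A[2] not included)
P[k] for k >= 2: shift by delta = -5
  P[0] = -1 + 0 = -1
  P[1] = -5 + 0 = -5
  P[2] = -10 + -5 = -15
  P[3] = -7 + -5 = -12
  P[4] = 4 + -5 = -1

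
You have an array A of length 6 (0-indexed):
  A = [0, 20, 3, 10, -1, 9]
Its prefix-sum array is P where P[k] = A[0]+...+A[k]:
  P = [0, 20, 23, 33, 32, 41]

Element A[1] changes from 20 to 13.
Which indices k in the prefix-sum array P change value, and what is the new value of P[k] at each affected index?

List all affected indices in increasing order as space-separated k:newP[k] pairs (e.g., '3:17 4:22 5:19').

Answer: 1:13 2:16 3:26 4:25 5:34

Derivation:
P[k] = A[0] + ... + A[k]
P[k] includes A[1] iff k >= 1
Affected indices: 1, 2, ..., 5; delta = -7
  P[1]: 20 + -7 = 13
  P[2]: 23 + -7 = 16
  P[3]: 33 + -7 = 26
  P[4]: 32 + -7 = 25
  P[5]: 41 + -7 = 34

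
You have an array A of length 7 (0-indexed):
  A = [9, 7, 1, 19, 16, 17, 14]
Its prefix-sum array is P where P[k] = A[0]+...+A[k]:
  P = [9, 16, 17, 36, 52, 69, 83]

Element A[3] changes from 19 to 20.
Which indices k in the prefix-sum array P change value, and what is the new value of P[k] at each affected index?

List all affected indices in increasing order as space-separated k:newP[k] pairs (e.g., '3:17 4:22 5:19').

Answer: 3:37 4:53 5:70 6:84

Derivation:
P[k] = A[0] + ... + A[k]
P[k] includes A[3] iff k >= 3
Affected indices: 3, 4, ..., 6; delta = 1
  P[3]: 36 + 1 = 37
  P[4]: 52 + 1 = 53
  P[5]: 69 + 1 = 70
  P[6]: 83 + 1 = 84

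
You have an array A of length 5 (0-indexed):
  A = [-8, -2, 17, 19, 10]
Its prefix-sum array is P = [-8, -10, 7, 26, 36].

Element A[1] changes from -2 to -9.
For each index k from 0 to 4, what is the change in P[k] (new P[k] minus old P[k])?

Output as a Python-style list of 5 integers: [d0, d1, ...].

Element change: A[1] -2 -> -9, delta = -7
For k < 1: P[k] unchanged, delta_P[k] = 0
For k >= 1: P[k] shifts by exactly -7
Delta array: [0, -7, -7, -7, -7]

Answer: [0, -7, -7, -7, -7]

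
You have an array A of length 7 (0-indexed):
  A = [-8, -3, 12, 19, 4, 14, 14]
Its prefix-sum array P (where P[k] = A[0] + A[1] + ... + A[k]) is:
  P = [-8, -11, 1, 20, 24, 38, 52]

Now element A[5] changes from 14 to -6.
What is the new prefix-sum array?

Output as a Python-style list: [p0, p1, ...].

Answer: [-8, -11, 1, 20, 24, 18, 32]

Derivation:
Change: A[5] 14 -> -6, delta = -20
P[k] for k < 5: unchanged (A[5] not included)
P[k] for k >= 5: shift by delta = -20
  P[0] = -8 + 0 = -8
  P[1] = -11 + 0 = -11
  P[2] = 1 + 0 = 1
  P[3] = 20 + 0 = 20
  P[4] = 24 + 0 = 24
  P[5] = 38 + -20 = 18
  P[6] = 52 + -20 = 32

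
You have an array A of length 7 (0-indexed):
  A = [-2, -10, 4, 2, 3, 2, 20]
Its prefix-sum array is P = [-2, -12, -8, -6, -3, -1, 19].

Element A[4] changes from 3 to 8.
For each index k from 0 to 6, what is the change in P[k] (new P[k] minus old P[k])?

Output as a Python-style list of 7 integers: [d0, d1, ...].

Answer: [0, 0, 0, 0, 5, 5, 5]

Derivation:
Element change: A[4] 3 -> 8, delta = 5
For k < 4: P[k] unchanged, delta_P[k] = 0
For k >= 4: P[k] shifts by exactly 5
Delta array: [0, 0, 0, 0, 5, 5, 5]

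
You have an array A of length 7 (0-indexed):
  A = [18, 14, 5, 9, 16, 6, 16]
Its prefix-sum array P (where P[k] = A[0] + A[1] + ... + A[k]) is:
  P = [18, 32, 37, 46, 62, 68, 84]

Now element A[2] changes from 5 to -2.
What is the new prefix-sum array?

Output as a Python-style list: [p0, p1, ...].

Change: A[2] 5 -> -2, delta = -7
P[k] for k < 2: unchanged (A[2] not included)
P[k] for k >= 2: shift by delta = -7
  P[0] = 18 + 0 = 18
  P[1] = 32 + 0 = 32
  P[2] = 37 + -7 = 30
  P[3] = 46 + -7 = 39
  P[4] = 62 + -7 = 55
  P[5] = 68 + -7 = 61
  P[6] = 84 + -7 = 77

Answer: [18, 32, 30, 39, 55, 61, 77]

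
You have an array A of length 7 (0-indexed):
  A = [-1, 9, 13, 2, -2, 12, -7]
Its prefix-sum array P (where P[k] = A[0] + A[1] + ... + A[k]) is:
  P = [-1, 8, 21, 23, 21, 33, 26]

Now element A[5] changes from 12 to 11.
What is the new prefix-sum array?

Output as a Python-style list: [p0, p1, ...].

Answer: [-1, 8, 21, 23, 21, 32, 25]

Derivation:
Change: A[5] 12 -> 11, delta = -1
P[k] for k < 5: unchanged (A[5] not included)
P[k] for k >= 5: shift by delta = -1
  P[0] = -1 + 0 = -1
  P[1] = 8 + 0 = 8
  P[2] = 21 + 0 = 21
  P[3] = 23 + 0 = 23
  P[4] = 21 + 0 = 21
  P[5] = 33 + -1 = 32
  P[6] = 26 + -1 = 25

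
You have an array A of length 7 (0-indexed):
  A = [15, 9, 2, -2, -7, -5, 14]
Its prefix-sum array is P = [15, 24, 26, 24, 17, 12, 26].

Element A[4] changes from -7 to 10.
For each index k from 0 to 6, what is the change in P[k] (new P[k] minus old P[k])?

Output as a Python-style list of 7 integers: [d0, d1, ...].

Element change: A[4] -7 -> 10, delta = 17
For k < 4: P[k] unchanged, delta_P[k] = 0
For k >= 4: P[k] shifts by exactly 17
Delta array: [0, 0, 0, 0, 17, 17, 17]

Answer: [0, 0, 0, 0, 17, 17, 17]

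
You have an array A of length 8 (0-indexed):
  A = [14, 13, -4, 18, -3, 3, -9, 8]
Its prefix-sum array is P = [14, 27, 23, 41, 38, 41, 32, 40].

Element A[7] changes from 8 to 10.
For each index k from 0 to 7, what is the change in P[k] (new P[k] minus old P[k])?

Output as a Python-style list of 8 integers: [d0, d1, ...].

Answer: [0, 0, 0, 0, 0, 0, 0, 2]

Derivation:
Element change: A[7] 8 -> 10, delta = 2
For k < 7: P[k] unchanged, delta_P[k] = 0
For k >= 7: P[k] shifts by exactly 2
Delta array: [0, 0, 0, 0, 0, 0, 0, 2]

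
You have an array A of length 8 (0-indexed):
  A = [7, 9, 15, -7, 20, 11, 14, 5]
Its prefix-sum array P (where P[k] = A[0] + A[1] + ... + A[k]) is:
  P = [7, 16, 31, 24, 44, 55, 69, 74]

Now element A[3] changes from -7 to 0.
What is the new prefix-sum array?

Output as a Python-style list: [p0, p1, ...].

Answer: [7, 16, 31, 31, 51, 62, 76, 81]

Derivation:
Change: A[3] -7 -> 0, delta = 7
P[k] for k < 3: unchanged (A[3] not included)
P[k] for k >= 3: shift by delta = 7
  P[0] = 7 + 0 = 7
  P[1] = 16 + 0 = 16
  P[2] = 31 + 0 = 31
  P[3] = 24 + 7 = 31
  P[4] = 44 + 7 = 51
  P[5] = 55 + 7 = 62
  P[6] = 69 + 7 = 76
  P[7] = 74 + 7 = 81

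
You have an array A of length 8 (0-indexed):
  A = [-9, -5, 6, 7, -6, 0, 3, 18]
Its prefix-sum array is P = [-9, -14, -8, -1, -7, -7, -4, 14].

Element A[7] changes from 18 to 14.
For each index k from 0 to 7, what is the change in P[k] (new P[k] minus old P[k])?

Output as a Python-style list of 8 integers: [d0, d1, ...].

Element change: A[7] 18 -> 14, delta = -4
For k < 7: P[k] unchanged, delta_P[k] = 0
For k >= 7: P[k] shifts by exactly -4
Delta array: [0, 0, 0, 0, 0, 0, 0, -4]

Answer: [0, 0, 0, 0, 0, 0, 0, -4]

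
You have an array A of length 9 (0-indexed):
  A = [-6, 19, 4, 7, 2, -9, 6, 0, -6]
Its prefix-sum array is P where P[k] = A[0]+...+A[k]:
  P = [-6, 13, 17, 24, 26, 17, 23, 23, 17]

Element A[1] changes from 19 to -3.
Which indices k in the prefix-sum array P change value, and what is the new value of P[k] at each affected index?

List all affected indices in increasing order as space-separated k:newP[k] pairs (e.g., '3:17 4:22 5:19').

Answer: 1:-9 2:-5 3:2 4:4 5:-5 6:1 7:1 8:-5

Derivation:
P[k] = A[0] + ... + A[k]
P[k] includes A[1] iff k >= 1
Affected indices: 1, 2, ..., 8; delta = -22
  P[1]: 13 + -22 = -9
  P[2]: 17 + -22 = -5
  P[3]: 24 + -22 = 2
  P[4]: 26 + -22 = 4
  P[5]: 17 + -22 = -5
  P[6]: 23 + -22 = 1
  P[7]: 23 + -22 = 1
  P[8]: 17 + -22 = -5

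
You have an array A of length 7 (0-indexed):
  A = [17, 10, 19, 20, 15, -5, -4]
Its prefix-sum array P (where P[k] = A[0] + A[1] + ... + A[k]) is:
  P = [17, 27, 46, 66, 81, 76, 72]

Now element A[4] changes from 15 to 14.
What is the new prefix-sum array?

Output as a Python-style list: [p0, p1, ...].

Change: A[4] 15 -> 14, delta = -1
P[k] for k < 4: unchanged (A[4] not included)
P[k] for k >= 4: shift by delta = -1
  P[0] = 17 + 0 = 17
  P[1] = 27 + 0 = 27
  P[2] = 46 + 0 = 46
  P[3] = 66 + 0 = 66
  P[4] = 81 + -1 = 80
  P[5] = 76 + -1 = 75
  P[6] = 72 + -1 = 71

Answer: [17, 27, 46, 66, 80, 75, 71]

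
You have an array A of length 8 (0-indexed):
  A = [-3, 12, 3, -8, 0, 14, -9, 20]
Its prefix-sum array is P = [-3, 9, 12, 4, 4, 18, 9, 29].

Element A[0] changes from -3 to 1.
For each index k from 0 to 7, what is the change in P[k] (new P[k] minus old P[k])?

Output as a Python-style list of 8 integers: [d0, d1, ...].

Answer: [4, 4, 4, 4, 4, 4, 4, 4]

Derivation:
Element change: A[0] -3 -> 1, delta = 4
For k < 0: P[k] unchanged, delta_P[k] = 0
For k >= 0: P[k] shifts by exactly 4
Delta array: [4, 4, 4, 4, 4, 4, 4, 4]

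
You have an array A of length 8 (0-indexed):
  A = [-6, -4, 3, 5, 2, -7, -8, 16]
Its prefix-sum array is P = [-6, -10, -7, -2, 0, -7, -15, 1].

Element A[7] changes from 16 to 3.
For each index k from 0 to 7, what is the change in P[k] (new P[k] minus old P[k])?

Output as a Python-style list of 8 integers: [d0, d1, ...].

Element change: A[7] 16 -> 3, delta = -13
For k < 7: P[k] unchanged, delta_P[k] = 0
For k >= 7: P[k] shifts by exactly -13
Delta array: [0, 0, 0, 0, 0, 0, 0, -13]

Answer: [0, 0, 0, 0, 0, 0, 0, -13]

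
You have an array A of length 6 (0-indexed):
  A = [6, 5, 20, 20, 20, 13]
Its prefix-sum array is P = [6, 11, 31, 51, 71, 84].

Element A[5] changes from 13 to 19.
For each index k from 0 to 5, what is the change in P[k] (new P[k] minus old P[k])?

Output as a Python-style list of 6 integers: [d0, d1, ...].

Answer: [0, 0, 0, 0, 0, 6]

Derivation:
Element change: A[5] 13 -> 19, delta = 6
For k < 5: P[k] unchanged, delta_P[k] = 0
For k >= 5: P[k] shifts by exactly 6
Delta array: [0, 0, 0, 0, 0, 6]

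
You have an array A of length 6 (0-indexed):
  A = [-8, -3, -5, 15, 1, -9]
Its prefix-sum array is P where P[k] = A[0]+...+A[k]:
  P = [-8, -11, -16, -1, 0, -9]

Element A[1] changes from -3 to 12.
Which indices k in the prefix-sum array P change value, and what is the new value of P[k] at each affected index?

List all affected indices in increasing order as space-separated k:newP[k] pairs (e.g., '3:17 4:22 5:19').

Answer: 1:4 2:-1 3:14 4:15 5:6

Derivation:
P[k] = A[0] + ... + A[k]
P[k] includes A[1] iff k >= 1
Affected indices: 1, 2, ..., 5; delta = 15
  P[1]: -11 + 15 = 4
  P[2]: -16 + 15 = -1
  P[3]: -1 + 15 = 14
  P[4]: 0 + 15 = 15
  P[5]: -9 + 15 = 6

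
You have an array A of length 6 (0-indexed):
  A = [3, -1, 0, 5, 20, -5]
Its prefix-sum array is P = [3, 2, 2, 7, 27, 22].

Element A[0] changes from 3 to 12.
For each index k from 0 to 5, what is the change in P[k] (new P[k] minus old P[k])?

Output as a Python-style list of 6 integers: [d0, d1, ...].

Answer: [9, 9, 9, 9, 9, 9]

Derivation:
Element change: A[0] 3 -> 12, delta = 9
For k < 0: P[k] unchanged, delta_P[k] = 0
For k >= 0: P[k] shifts by exactly 9
Delta array: [9, 9, 9, 9, 9, 9]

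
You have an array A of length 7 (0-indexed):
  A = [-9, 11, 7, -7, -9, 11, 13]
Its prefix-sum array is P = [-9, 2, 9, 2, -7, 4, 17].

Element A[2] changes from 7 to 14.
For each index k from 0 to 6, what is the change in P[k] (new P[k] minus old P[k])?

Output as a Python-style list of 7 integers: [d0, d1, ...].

Answer: [0, 0, 7, 7, 7, 7, 7]

Derivation:
Element change: A[2] 7 -> 14, delta = 7
For k < 2: P[k] unchanged, delta_P[k] = 0
For k >= 2: P[k] shifts by exactly 7
Delta array: [0, 0, 7, 7, 7, 7, 7]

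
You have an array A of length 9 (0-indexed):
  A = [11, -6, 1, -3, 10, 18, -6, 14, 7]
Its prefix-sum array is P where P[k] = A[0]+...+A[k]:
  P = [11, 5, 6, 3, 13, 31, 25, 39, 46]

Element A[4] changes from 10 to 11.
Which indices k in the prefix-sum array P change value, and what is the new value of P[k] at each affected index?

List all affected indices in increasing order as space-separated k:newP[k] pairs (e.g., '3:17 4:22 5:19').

P[k] = A[0] + ... + A[k]
P[k] includes A[4] iff k >= 4
Affected indices: 4, 5, ..., 8; delta = 1
  P[4]: 13 + 1 = 14
  P[5]: 31 + 1 = 32
  P[6]: 25 + 1 = 26
  P[7]: 39 + 1 = 40
  P[8]: 46 + 1 = 47

Answer: 4:14 5:32 6:26 7:40 8:47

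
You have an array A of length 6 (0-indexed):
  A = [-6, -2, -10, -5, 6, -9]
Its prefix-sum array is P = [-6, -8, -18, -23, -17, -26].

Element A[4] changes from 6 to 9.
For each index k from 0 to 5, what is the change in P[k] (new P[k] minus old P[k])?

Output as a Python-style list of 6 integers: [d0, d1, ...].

Element change: A[4] 6 -> 9, delta = 3
For k < 4: P[k] unchanged, delta_P[k] = 0
For k >= 4: P[k] shifts by exactly 3
Delta array: [0, 0, 0, 0, 3, 3]

Answer: [0, 0, 0, 0, 3, 3]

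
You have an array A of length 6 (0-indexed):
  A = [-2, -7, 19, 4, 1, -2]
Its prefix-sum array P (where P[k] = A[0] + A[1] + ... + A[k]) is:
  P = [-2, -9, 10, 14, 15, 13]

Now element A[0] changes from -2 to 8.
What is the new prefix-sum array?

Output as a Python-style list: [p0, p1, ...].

Change: A[0] -2 -> 8, delta = 10
P[k] for k < 0: unchanged (A[0] not included)
P[k] for k >= 0: shift by delta = 10
  P[0] = -2 + 10 = 8
  P[1] = -9 + 10 = 1
  P[2] = 10 + 10 = 20
  P[3] = 14 + 10 = 24
  P[4] = 15 + 10 = 25
  P[5] = 13 + 10 = 23

Answer: [8, 1, 20, 24, 25, 23]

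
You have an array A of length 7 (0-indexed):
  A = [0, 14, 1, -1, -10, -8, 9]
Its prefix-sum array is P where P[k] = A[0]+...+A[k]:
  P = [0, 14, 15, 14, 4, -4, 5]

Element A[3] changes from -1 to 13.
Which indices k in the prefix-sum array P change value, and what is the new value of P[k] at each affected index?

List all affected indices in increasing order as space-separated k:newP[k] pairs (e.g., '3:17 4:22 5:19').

P[k] = A[0] + ... + A[k]
P[k] includes A[3] iff k >= 3
Affected indices: 3, 4, ..., 6; delta = 14
  P[3]: 14 + 14 = 28
  P[4]: 4 + 14 = 18
  P[5]: -4 + 14 = 10
  P[6]: 5 + 14 = 19

Answer: 3:28 4:18 5:10 6:19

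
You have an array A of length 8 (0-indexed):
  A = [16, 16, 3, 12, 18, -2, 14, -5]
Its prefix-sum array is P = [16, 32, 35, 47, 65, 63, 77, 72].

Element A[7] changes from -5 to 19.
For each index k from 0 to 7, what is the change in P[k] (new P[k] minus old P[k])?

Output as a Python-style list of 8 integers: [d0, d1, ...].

Answer: [0, 0, 0, 0, 0, 0, 0, 24]

Derivation:
Element change: A[7] -5 -> 19, delta = 24
For k < 7: P[k] unchanged, delta_P[k] = 0
For k >= 7: P[k] shifts by exactly 24
Delta array: [0, 0, 0, 0, 0, 0, 0, 24]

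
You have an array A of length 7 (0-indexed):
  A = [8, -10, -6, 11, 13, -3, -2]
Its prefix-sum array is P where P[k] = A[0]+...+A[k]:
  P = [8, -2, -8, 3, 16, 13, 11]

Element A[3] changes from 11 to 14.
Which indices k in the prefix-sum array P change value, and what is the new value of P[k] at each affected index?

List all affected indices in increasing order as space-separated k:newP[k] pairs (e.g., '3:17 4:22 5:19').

Answer: 3:6 4:19 5:16 6:14

Derivation:
P[k] = A[0] + ... + A[k]
P[k] includes A[3] iff k >= 3
Affected indices: 3, 4, ..., 6; delta = 3
  P[3]: 3 + 3 = 6
  P[4]: 16 + 3 = 19
  P[5]: 13 + 3 = 16
  P[6]: 11 + 3 = 14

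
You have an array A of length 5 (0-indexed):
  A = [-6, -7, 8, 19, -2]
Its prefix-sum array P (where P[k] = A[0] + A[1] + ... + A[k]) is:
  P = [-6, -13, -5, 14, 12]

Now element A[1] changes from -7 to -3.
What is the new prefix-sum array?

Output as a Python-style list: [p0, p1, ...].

Change: A[1] -7 -> -3, delta = 4
P[k] for k < 1: unchanged (A[1] not included)
P[k] for k >= 1: shift by delta = 4
  P[0] = -6 + 0 = -6
  P[1] = -13 + 4 = -9
  P[2] = -5 + 4 = -1
  P[3] = 14 + 4 = 18
  P[4] = 12 + 4 = 16

Answer: [-6, -9, -1, 18, 16]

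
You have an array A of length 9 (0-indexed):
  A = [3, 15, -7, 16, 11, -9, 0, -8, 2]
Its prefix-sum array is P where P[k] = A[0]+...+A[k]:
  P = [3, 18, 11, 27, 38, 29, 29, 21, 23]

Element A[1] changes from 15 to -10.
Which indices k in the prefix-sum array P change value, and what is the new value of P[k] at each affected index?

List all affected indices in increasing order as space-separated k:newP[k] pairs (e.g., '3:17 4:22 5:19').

Answer: 1:-7 2:-14 3:2 4:13 5:4 6:4 7:-4 8:-2

Derivation:
P[k] = A[0] + ... + A[k]
P[k] includes A[1] iff k >= 1
Affected indices: 1, 2, ..., 8; delta = -25
  P[1]: 18 + -25 = -7
  P[2]: 11 + -25 = -14
  P[3]: 27 + -25 = 2
  P[4]: 38 + -25 = 13
  P[5]: 29 + -25 = 4
  P[6]: 29 + -25 = 4
  P[7]: 21 + -25 = -4
  P[8]: 23 + -25 = -2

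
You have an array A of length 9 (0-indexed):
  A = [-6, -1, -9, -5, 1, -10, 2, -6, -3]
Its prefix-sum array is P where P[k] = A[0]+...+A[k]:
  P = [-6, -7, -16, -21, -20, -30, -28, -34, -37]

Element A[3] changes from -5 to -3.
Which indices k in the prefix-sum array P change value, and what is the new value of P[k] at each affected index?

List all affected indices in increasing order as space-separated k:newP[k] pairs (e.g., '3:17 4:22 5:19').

Answer: 3:-19 4:-18 5:-28 6:-26 7:-32 8:-35

Derivation:
P[k] = A[0] + ... + A[k]
P[k] includes A[3] iff k >= 3
Affected indices: 3, 4, ..., 8; delta = 2
  P[3]: -21 + 2 = -19
  P[4]: -20 + 2 = -18
  P[5]: -30 + 2 = -28
  P[6]: -28 + 2 = -26
  P[7]: -34 + 2 = -32
  P[8]: -37 + 2 = -35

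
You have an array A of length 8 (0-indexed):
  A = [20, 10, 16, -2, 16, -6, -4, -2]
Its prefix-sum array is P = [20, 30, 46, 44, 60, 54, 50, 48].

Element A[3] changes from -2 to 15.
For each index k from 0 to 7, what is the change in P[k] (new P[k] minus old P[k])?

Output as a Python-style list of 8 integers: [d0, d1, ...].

Answer: [0, 0, 0, 17, 17, 17, 17, 17]

Derivation:
Element change: A[3] -2 -> 15, delta = 17
For k < 3: P[k] unchanged, delta_P[k] = 0
For k >= 3: P[k] shifts by exactly 17
Delta array: [0, 0, 0, 17, 17, 17, 17, 17]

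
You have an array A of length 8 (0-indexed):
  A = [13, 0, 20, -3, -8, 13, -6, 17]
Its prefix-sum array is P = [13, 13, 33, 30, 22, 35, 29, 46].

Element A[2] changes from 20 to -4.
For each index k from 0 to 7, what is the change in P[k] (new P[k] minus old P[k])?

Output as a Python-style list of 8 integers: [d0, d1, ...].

Answer: [0, 0, -24, -24, -24, -24, -24, -24]

Derivation:
Element change: A[2] 20 -> -4, delta = -24
For k < 2: P[k] unchanged, delta_P[k] = 0
For k >= 2: P[k] shifts by exactly -24
Delta array: [0, 0, -24, -24, -24, -24, -24, -24]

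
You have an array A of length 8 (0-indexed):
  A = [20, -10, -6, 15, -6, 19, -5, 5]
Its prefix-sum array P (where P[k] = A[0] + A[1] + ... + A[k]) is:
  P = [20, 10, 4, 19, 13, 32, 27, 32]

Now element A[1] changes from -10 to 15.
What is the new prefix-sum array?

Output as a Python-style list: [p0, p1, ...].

Change: A[1] -10 -> 15, delta = 25
P[k] for k < 1: unchanged (A[1] not included)
P[k] for k >= 1: shift by delta = 25
  P[0] = 20 + 0 = 20
  P[1] = 10 + 25 = 35
  P[2] = 4 + 25 = 29
  P[3] = 19 + 25 = 44
  P[4] = 13 + 25 = 38
  P[5] = 32 + 25 = 57
  P[6] = 27 + 25 = 52
  P[7] = 32 + 25 = 57

Answer: [20, 35, 29, 44, 38, 57, 52, 57]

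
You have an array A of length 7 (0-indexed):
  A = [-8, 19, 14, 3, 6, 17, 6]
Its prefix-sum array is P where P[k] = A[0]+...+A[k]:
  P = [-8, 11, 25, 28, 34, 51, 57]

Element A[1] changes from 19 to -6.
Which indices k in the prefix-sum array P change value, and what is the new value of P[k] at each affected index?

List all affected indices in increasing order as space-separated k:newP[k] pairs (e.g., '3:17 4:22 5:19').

P[k] = A[0] + ... + A[k]
P[k] includes A[1] iff k >= 1
Affected indices: 1, 2, ..., 6; delta = -25
  P[1]: 11 + -25 = -14
  P[2]: 25 + -25 = 0
  P[3]: 28 + -25 = 3
  P[4]: 34 + -25 = 9
  P[5]: 51 + -25 = 26
  P[6]: 57 + -25 = 32

Answer: 1:-14 2:0 3:3 4:9 5:26 6:32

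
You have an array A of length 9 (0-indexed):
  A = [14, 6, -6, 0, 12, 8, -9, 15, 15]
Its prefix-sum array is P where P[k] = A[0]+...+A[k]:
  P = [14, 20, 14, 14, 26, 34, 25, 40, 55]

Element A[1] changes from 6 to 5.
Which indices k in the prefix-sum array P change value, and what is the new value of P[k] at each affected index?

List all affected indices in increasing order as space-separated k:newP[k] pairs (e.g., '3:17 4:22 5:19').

Answer: 1:19 2:13 3:13 4:25 5:33 6:24 7:39 8:54

Derivation:
P[k] = A[0] + ... + A[k]
P[k] includes A[1] iff k >= 1
Affected indices: 1, 2, ..., 8; delta = -1
  P[1]: 20 + -1 = 19
  P[2]: 14 + -1 = 13
  P[3]: 14 + -1 = 13
  P[4]: 26 + -1 = 25
  P[5]: 34 + -1 = 33
  P[6]: 25 + -1 = 24
  P[7]: 40 + -1 = 39
  P[8]: 55 + -1 = 54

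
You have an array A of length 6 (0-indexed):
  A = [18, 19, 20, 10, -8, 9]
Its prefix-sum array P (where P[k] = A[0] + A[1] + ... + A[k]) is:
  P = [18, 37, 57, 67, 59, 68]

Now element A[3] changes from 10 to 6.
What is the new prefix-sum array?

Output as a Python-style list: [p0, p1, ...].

Answer: [18, 37, 57, 63, 55, 64]

Derivation:
Change: A[3] 10 -> 6, delta = -4
P[k] for k < 3: unchanged (A[3] not included)
P[k] for k >= 3: shift by delta = -4
  P[0] = 18 + 0 = 18
  P[1] = 37 + 0 = 37
  P[2] = 57 + 0 = 57
  P[3] = 67 + -4 = 63
  P[4] = 59 + -4 = 55
  P[5] = 68 + -4 = 64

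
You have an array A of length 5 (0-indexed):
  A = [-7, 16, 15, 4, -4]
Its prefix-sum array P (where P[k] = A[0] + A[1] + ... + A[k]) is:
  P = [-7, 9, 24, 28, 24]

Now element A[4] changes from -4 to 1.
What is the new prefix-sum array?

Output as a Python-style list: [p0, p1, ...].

Answer: [-7, 9, 24, 28, 29]

Derivation:
Change: A[4] -4 -> 1, delta = 5
P[k] for k < 4: unchanged (A[4] not included)
P[k] for k >= 4: shift by delta = 5
  P[0] = -7 + 0 = -7
  P[1] = 9 + 0 = 9
  P[2] = 24 + 0 = 24
  P[3] = 28 + 0 = 28
  P[4] = 24 + 5 = 29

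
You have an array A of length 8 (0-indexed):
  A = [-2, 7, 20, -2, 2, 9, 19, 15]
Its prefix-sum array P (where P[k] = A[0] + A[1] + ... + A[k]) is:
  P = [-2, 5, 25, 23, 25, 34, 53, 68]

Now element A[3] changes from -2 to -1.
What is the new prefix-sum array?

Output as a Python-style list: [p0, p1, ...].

Answer: [-2, 5, 25, 24, 26, 35, 54, 69]

Derivation:
Change: A[3] -2 -> -1, delta = 1
P[k] for k < 3: unchanged (A[3] not included)
P[k] for k >= 3: shift by delta = 1
  P[0] = -2 + 0 = -2
  P[1] = 5 + 0 = 5
  P[2] = 25 + 0 = 25
  P[3] = 23 + 1 = 24
  P[4] = 25 + 1 = 26
  P[5] = 34 + 1 = 35
  P[6] = 53 + 1 = 54
  P[7] = 68 + 1 = 69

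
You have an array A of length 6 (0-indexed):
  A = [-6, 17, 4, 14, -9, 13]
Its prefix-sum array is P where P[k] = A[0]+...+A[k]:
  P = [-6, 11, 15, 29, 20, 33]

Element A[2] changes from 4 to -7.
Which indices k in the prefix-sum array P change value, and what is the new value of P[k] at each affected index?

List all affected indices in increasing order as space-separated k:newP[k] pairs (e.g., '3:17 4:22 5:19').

P[k] = A[0] + ... + A[k]
P[k] includes A[2] iff k >= 2
Affected indices: 2, 3, ..., 5; delta = -11
  P[2]: 15 + -11 = 4
  P[3]: 29 + -11 = 18
  P[4]: 20 + -11 = 9
  P[5]: 33 + -11 = 22

Answer: 2:4 3:18 4:9 5:22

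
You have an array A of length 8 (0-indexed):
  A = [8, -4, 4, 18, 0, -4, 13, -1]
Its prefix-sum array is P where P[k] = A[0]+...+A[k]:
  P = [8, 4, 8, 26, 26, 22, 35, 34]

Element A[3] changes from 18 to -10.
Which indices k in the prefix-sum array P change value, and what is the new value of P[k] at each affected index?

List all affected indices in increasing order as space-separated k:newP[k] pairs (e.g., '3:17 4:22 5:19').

Answer: 3:-2 4:-2 5:-6 6:7 7:6

Derivation:
P[k] = A[0] + ... + A[k]
P[k] includes A[3] iff k >= 3
Affected indices: 3, 4, ..., 7; delta = -28
  P[3]: 26 + -28 = -2
  P[4]: 26 + -28 = -2
  P[5]: 22 + -28 = -6
  P[6]: 35 + -28 = 7
  P[7]: 34 + -28 = 6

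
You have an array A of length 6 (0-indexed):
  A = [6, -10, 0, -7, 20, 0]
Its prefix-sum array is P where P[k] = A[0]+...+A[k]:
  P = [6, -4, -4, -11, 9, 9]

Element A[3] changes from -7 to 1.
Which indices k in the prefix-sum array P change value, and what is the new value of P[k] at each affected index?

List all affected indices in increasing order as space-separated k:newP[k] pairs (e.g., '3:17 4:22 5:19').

P[k] = A[0] + ... + A[k]
P[k] includes A[3] iff k >= 3
Affected indices: 3, 4, ..., 5; delta = 8
  P[3]: -11 + 8 = -3
  P[4]: 9 + 8 = 17
  P[5]: 9 + 8 = 17

Answer: 3:-3 4:17 5:17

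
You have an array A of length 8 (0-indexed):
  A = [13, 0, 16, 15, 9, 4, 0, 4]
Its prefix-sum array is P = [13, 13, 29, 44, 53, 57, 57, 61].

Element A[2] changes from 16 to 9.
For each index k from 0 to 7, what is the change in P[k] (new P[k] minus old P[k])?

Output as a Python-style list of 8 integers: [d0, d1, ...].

Element change: A[2] 16 -> 9, delta = -7
For k < 2: P[k] unchanged, delta_P[k] = 0
For k >= 2: P[k] shifts by exactly -7
Delta array: [0, 0, -7, -7, -7, -7, -7, -7]

Answer: [0, 0, -7, -7, -7, -7, -7, -7]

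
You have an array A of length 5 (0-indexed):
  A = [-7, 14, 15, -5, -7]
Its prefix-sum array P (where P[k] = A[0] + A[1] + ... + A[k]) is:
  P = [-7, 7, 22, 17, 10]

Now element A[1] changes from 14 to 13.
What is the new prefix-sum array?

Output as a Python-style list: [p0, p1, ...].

Answer: [-7, 6, 21, 16, 9]

Derivation:
Change: A[1] 14 -> 13, delta = -1
P[k] for k < 1: unchanged (A[1] not included)
P[k] for k >= 1: shift by delta = -1
  P[0] = -7 + 0 = -7
  P[1] = 7 + -1 = 6
  P[2] = 22 + -1 = 21
  P[3] = 17 + -1 = 16
  P[4] = 10 + -1 = 9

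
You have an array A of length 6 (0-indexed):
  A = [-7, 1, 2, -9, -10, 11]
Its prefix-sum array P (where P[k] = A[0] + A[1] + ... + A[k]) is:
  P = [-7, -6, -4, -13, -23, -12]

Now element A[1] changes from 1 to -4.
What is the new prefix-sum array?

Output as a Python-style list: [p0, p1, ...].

Change: A[1] 1 -> -4, delta = -5
P[k] for k < 1: unchanged (A[1] not included)
P[k] for k >= 1: shift by delta = -5
  P[0] = -7 + 0 = -7
  P[1] = -6 + -5 = -11
  P[2] = -4 + -5 = -9
  P[3] = -13 + -5 = -18
  P[4] = -23 + -5 = -28
  P[5] = -12 + -5 = -17

Answer: [-7, -11, -9, -18, -28, -17]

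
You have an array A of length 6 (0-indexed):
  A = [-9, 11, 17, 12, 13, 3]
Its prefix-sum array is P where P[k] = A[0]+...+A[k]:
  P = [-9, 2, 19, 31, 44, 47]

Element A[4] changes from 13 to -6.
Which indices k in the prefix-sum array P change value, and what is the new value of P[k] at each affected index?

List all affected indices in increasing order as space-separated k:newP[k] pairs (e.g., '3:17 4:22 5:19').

Answer: 4:25 5:28

Derivation:
P[k] = A[0] + ... + A[k]
P[k] includes A[4] iff k >= 4
Affected indices: 4, 5, ..., 5; delta = -19
  P[4]: 44 + -19 = 25
  P[5]: 47 + -19 = 28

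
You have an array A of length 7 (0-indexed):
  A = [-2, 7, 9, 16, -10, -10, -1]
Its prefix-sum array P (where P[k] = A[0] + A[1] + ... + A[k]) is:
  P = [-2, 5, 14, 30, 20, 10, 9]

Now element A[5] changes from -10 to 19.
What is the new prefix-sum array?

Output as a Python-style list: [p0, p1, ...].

Answer: [-2, 5, 14, 30, 20, 39, 38]

Derivation:
Change: A[5] -10 -> 19, delta = 29
P[k] for k < 5: unchanged (A[5] not included)
P[k] for k >= 5: shift by delta = 29
  P[0] = -2 + 0 = -2
  P[1] = 5 + 0 = 5
  P[2] = 14 + 0 = 14
  P[3] = 30 + 0 = 30
  P[4] = 20 + 0 = 20
  P[5] = 10 + 29 = 39
  P[6] = 9 + 29 = 38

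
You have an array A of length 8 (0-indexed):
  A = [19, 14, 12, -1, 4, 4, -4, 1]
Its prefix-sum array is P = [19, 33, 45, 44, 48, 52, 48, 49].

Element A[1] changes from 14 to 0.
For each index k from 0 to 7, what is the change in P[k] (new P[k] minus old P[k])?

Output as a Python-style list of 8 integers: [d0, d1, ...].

Element change: A[1] 14 -> 0, delta = -14
For k < 1: P[k] unchanged, delta_P[k] = 0
For k >= 1: P[k] shifts by exactly -14
Delta array: [0, -14, -14, -14, -14, -14, -14, -14]

Answer: [0, -14, -14, -14, -14, -14, -14, -14]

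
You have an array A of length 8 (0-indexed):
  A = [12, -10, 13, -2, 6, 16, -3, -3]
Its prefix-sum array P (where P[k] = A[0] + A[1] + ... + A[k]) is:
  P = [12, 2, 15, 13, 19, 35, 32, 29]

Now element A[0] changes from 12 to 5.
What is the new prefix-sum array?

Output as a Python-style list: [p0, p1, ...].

Change: A[0] 12 -> 5, delta = -7
P[k] for k < 0: unchanged (A[0] not included)
P[k] for k >= 0: shift by delta = -7
  P[0] = 12 + -7 = 5
  P[1] = 2 + -7 = -5
  P[2] = 15 + -7 = 8
  P[3] = 13 + -7 = 6
  P[4] = 19 + -7 = 12
  P[5] = 35 + -7 = 28
  P[6] = 32 + -7 = 25
  P[7] = 29 + -7 = 22

Answer: [5, -5, 8, 6, 12, 28, 25, 22]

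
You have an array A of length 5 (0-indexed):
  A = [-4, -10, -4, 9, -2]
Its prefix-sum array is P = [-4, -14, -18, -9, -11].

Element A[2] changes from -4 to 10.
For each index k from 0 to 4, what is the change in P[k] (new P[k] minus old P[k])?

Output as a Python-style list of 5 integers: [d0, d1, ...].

Element change: A[2] -4 -> 10, delta = 14
For k < 2: P[k] unchanged, delta_P[k] = 0
For k >= 2: P[k] shifts by exactly 14
Delta array: [0, 0, 14, 14, 14]

Answer: [0, 0, 14, 14, 14]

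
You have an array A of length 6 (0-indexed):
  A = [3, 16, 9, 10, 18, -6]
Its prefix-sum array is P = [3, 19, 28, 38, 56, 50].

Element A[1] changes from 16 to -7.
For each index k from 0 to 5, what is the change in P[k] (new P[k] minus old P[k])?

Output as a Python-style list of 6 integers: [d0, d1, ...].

Answer: [0, -23, -23, -23, -23, -23]

Derivation:
Element change: A[1] 16 -> -7, delta = -23
For k < 1: P[k] unchanged, delta_P[k] = 0
For k >= 1: P[k] shifts by exactly -23
Delta array: [0, -23, -23, -23, -23, -23]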